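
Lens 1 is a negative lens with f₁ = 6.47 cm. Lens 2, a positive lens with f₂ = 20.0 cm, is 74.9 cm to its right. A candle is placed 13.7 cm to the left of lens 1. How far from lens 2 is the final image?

Lens 1 is diverging, so f₁ = −6.47 cm.
Lens 1: 1/d_i1 = 1/f₁ − 1/d_o1 = 1/(-6.47) − 1/(13.7) = -0.2276, so d_i1 = -4.395 cm.
The intermediate image is 4.395 cm to the left of lens 1 (virtual), which is 74.9 − (-4.395) = 79.30 cm to the left of lens 2, so d_o2 = +79.30 cm.
Lens 2: 1/d_i2 = 1/f₂ − 1/d_o2 = 1/(20.0) − 1/(79.30) = 0.03739, so d_i2 = 26.7 cm.
The final image is real, 26.7 cm to the right of lens 2 (overall magnification ≈ -0.11).

26.7 cm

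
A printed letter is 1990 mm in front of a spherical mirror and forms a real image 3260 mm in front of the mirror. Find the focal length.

f = 1240 mm (concave)

Real image ⇒ d_i = +3260 mm.
1/f = 1/d_o + 1/d_i = 1/(1990) + 1/(3260) = 0.0008093, so f = 1240 mm.
Since f is positive, the spherical mirror is concave.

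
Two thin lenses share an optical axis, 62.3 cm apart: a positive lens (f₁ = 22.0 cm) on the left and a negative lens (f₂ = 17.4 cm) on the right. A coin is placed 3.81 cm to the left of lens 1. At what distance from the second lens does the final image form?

13.8 cm

Lens 1: 1/d_i1 = 1/f₁ − 1/d_o1 = 1/(22.0) − 1/(3.81) = -0.2170, so d_i1 = -4.608 cm.
The intermediate image is 4.608 cm to the left of lens 1 (virtual), which is 62.3 − (-4.608) = 66.91 cm to the left of lens 2, so d_o2 = +66.91 cm.
Lens 2 is diverging, so f₂ = −17.4 cm.
Lens 2: 1/d_i2 = 1/f₂ − 1/d_o2 = 1/(-17.4) − 1/(66.91) = -0.07242, so d_i2 = -13.8 cm.
The final image is virtual, 13.8 cm to the left of lens 2 (overall magnification ≈ 0.25).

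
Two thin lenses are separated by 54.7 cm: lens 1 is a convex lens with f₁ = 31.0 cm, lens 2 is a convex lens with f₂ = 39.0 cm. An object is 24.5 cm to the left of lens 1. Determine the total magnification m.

Lens 1: 1/d_i1 = 1/(31.0) − 1/(24.5) = -0.008558, so d_i1 = -116.8 cm; m₁ = −d_i1/d_o1 = +4.767.
d_o2 = 54.7 − (-116.8) = 171.5 cm.
Lens 2: 1/d_i2 = 1/(39.0) − 1/(171.5) = 0.01981, so d_i2 = 50.48 cm; m₂ = −d_i2/d_o2 = -0.2943.
m = m₁·m₂ = (+4.767)(-0.2943) = -1.40.

m = -1.40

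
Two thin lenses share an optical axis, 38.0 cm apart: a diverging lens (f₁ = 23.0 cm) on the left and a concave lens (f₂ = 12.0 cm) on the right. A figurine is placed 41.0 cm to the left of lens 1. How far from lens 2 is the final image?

9.78 cm

Lens 1 is diverging, so f₁ = −23.0 cm.
Lens 1: 1/d_i1 = 1/f₁ − 1/d_o1 = 1/(-23.0) − 1/(41.0) = -0.06787, so d_i1 = -14.73 cm.
The intermediate image is 14.73 cm to the left of lens 1 (virtual), which is 38.0 − (-14.73) = 52.73 cm to the left of lens 2, so d_o2 = +52.73 cm.
Lens 2 is diverging, so f₂ = −12.0 cm.
Lens 2: 1/d_i2 = 1/f₂ − 1/d_o2 = 1/(-12.0) − 1/(52.73) = -0.1023, so d_i2 = -9.78 cm.
The final image is virtual, 9.78 cm to the left of lens 2 (overall magnification ≈ 0.067).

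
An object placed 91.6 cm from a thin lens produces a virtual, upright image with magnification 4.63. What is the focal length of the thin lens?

m = −d_i/d_o ⇒ d_i = −m·d_o = −(+4.63)·(91.6) = -424.1 cm.
1/f = 1/d_o + 1/d_i = 1/(91.6) + 1/(-424.1) = 0.008559, so f = 117 cm.
Since f is positive, the thin lens is converging.

f = 117 cm (converging)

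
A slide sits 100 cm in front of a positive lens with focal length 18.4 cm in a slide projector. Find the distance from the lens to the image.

Thin-lens equation: 1/v = 1/f − 1/u = 1/(18.40) − 1/(100) = 0.05435 − 0.01000 = 0.04435, so v = 22.5 cm.
The image is real, inverted and reduced, on the far side of the lens.

22.5 cm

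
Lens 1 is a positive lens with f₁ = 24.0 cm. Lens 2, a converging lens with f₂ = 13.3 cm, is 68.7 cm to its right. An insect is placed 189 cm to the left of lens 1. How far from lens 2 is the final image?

19.6 cm

Lens 1: 1/d_i1 = 1/f₁ − 1/d_o1 = 1/(24.0) − 1/(189) = 0.03638, so d_i1 = 27.49 cm.
The intermediate image is 27.49 cm to the right of lens 1, which is 68.7 − (27.49) = 41.21 cm to the left of lens 2, so d_o2 = +41.21 cm.
Lens 2: 1/d_i2 = 1/f₂ − 1/d_o2 = 1/(13.3) − 1/(41.21) = 0.05092, so d_i2 = 19.6 cm.
The final image is real, 19.6 cm to the right of lens 2 (overall magnification ≈ 0.069).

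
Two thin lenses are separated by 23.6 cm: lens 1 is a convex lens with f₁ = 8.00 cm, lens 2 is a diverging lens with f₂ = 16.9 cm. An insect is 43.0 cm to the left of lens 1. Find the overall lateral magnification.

Lens 1: 1/d_i1 = 1/(8.00) − 1/(43.0) = 0.1017, so d_i1 = 9.829 cm; m₁ = −d_i1/d_o1 = -0.2286.
d_o2 = 23.6 − (9.829) = 13.77 cm.
f₂ = −16.9 cm (diverging).
Lens 2: 1/d_i2 = 1/(-16.9) − 1/(13.77) = -0.1318, so d_i2 = -7.588 cm; m₂ = −d_i2/d_o2 = +0.5510.
m = m₁·m₂ = (-0.2286)(+0.5510) = -0.126.

m = -0.126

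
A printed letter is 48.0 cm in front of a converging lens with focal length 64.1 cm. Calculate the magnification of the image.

m = +3.98

1/d_i = 1/f − 1/d_o = 1/(64.10) − 1/(48.0) = -0.005233, so d_i = -191.1 cm.
m = −d_i/d_o = −(-191.1)/(48.0) = +3.98.
The image is virtual, upright and enlarged, on the same side as the object.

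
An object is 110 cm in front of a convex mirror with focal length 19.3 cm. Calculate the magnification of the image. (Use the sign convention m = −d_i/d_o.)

For a convex mirror, f = -19.3 cm.
1/d_i = 1/f − 1/d_o = 1/(-19.30) − 1/(110) = -0.06090, so d_i = -16.42 cm.
m = −d_i/d_o = −(-16.42)/(110) = +0.149.
The image is virtual, upright and reduced, behind the mirror.

m = +0.149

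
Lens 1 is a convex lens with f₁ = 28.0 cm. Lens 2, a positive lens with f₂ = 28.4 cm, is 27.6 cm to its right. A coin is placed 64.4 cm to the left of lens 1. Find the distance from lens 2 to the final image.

12.4 cm

Lens 1: 1/d_i1 = 1/f₁ − 1/d_o1 = 1/(28.0) − 1/(64.4) = 0.02019, so d_i1 = 49.54 cm.
The intermediate image is 49.54 cm to the right of lens 1, which lies 21.94 cm to the right of lens 2 — a virtual object — so d_o2 = −21.94 cm.
Lens 2: 1/d_i2 = 1/f₂ − 1/d_o2 = 1/(28.4) − 1/(-21.94) = 0.08079, so d_i2 = 12.4 cm.
The final image is real, 12.4 cm to the right of lens 2 (overall magnification ≈ -0.43).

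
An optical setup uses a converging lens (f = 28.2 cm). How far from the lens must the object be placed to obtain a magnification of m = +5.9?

m = −d_i/d_o ⇒ d_i = −m·d_o.
1/f = 1/d_o + 1/d_i = 1/d_o − 1/(m·d_o) = (1 − 1/m)/d_o, so d_o = f(1 − 1/m) = (28.20)(1 − 1/(+5.9)) = 23.4 cm.

23.4 cm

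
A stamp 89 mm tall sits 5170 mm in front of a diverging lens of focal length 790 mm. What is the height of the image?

For a diverging lens, f = -790 mm.
1/d_i = 1/f − 1/d_o = 1/(-790.0) − 1/(5170) = -0.001459, so d_i = -685.3 mm.
m = −d_i/d_o = +0.1326.
|h_i| = |m|·h_o = 0.1326 × 89 = 11.8 mm. The image is virtual, upright and reduced, on the same side as the object.

11.8 mm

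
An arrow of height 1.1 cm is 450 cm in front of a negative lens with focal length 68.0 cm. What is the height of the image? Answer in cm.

For a negative lens, f = -68.0 cm.
1/d_i = 1/f − 1/d_o = 1/(-68.00) − 1/(450) = -0.01693, so d_i = -59.07 cm.
m = −d_i/d_o = +0.1313.
|h_i| = |m|·h_o = 0.1313 × 1.1 = 0.144 cm. The image is virtual, upright and reduced, on the same side as the object.

0.144 cm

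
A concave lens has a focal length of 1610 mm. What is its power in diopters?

For a concave lens, f = −1610 mm.
f = -161 cm = -1.61 m.
P = 1/f = 1/(-1.61 m) = -0.621 D.

P = -0.621 D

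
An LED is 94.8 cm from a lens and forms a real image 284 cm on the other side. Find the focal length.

f = 71.1 cm (converging)

Real image ⇒ d_i = +284 cm.
1/f = 1/d_o + 1/d_i = 1/(94.8) + 1/(284) = 0.01407, so f = 71.1 cm.
Since f is positive, the lens is converging.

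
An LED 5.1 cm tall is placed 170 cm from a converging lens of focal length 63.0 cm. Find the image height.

1/d_i = 1/f − 1/d_o = 1/(63.00) − 1/(170) = 0.009991, so d_i = 100.1 cm.
m = −d_i/d_o = -0.5888.
|h_i| = |m|·h_o = 0.5888 × 5.1 = 3.00 cm. The image is real, inverted and reduced, on the far side of the lens.

3.00 cm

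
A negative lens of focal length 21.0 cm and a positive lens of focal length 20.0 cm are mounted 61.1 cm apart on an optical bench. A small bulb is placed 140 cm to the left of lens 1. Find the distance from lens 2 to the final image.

26.7 cm

Lens 1 is diverging, so f₁ = −21.0 cm.
Lens 1: 1/d_i1 = 1/f₁ − 1/d_o1 = 1/(-21.0) − 1/(140) = -0.05476, so d_i1 = -18.26 cm.
The intermediate image is 18.26 cm to the left of lens 1 (virtual), which is 61.1 − (-18.26) = 79.36 cm to the left of lens 2, so d_o2 = +79.36 cm.
Lens 2: 1/d_i2 = 1/f₂ − 1/d_o2 = 1/(20.0) − 1/(79.36) = 0.03740, so d_i2 = 26.7 cm.
The final image is real, 26.7 cm to the right of lens 2 (overall magnification ≈ -0.044).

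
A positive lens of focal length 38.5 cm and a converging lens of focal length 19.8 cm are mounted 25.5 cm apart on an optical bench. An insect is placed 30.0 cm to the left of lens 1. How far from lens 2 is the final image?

Lens 1: 1/d_i1 = 1/f₁ − 1/d_o1 = 1/(38.5) − 1/(30.0) = -0.007359, so d_i1 = -135.9 cm.
The intermediate image is 135.9 cm to the left of lens 1 (virtual), which is 25.5 − (-135.9) = 161.4 cm to the left of lens 2, so d_o2 = +161.4 cm.
Lens 2: 1/d_i2 = 1/f₂ − 1/d_o2 = 1/(19.8) − 1/(161.4) = 0.04431, so d_i2 = 22.6 cm.
The final image is real, 22.6 cm to the right of lens 2 (overall magnification ≈ -0.63).

22.6 cm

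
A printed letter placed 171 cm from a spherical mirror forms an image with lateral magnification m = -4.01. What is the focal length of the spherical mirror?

f = 137 cm (concave)

m = −d_i/d_o ⇒ d_i = −m·d_o = −(-4.01)·(171) = 685.7 cm.
1/f = 1/d_o + 1/d_i = 1/(171) + 1/(685.7) = 0.007306, so f = 137 cm.
Since f is positive, the spherical mirror is concave.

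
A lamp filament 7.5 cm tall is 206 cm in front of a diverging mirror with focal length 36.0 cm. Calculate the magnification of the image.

m = +0.149

For a diverging mirror, f = -36.0 cm.
1/d_i = 1/f − 1/d_o = 1/(-36.00) − 1/(206) = -0.03263, so d_i = -30.64 cm.
m = −d_i/d_o = −(-30.64)/(206) = +0.149.
The image is virtual, upright and reduced, behind the mirror.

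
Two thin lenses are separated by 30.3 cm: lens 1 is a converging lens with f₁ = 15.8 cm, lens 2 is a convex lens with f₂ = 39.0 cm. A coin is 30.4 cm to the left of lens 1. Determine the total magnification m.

m = -1.01

Lens 1: 1/d_i1 = 1/(15.8) − 1/(30.4) = 0.03040, so d_i1 = 32.90 cm; m₁ = −d_i1/d_o1 = -1.082.
d_o2 = 30.3 − (32.90) = -2.600 cm (virtual object).
Lens 2: 1/d_i2 = 1/(39.0) − 1/(-2.600) = 0.4103, so d_i2 = 2.438 cm; m₂ = −d_i2/d_o2 = +0.9375.
m = m₁·m₂ = (-1.082)(+0.9375) = -1.01.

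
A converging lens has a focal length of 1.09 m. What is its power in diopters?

P = 1/f = 1/(1.09 m) = +0.917 D.

P = +0.917 D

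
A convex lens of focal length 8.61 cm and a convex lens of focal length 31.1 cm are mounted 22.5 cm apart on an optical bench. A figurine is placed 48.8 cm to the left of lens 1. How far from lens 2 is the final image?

19.7 cm

Lens 1: 1/d_i1 = 1/f₁ − 1/d_o1 = 1/(8.61) − 1/(48.8) = 0.09565, so d_i1 = 10.45 cm.
The intermediate image is 10.45 cm to the right of lens 1, which is 22.5 − (10.45) = 12.05 cm to the left of lens 2, so d_o2 = +12.05 cm.
Lens 2: 1/d_i2 = 1/f₂ − 1/d_o2 = 1/(31.1) − 1/(12.05) = -0.05083, so d_i2 = -19.7 cm.
The final image is virtual, 19.7 cm to the left of lens 2 (overall magnification ≈ -0.35).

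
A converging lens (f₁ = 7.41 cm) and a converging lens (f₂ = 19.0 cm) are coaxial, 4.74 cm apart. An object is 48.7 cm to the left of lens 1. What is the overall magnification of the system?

m = -0.148

Lens 1: 1/d_i1 = 1/(7.41) − 1/(48.7) = 0.1144, so d_i1 = 8.740 cm; m₁ = −d_i1/d_o1 = -0.1795.
d_o2 = 4.74 − (8.740) = -4.000 cm (virtual object).
Lens 2: 1/d_i2 = 1/(19.0) − 1/(-4.000) = 0.3026, so d_i2 = 3.304 cm; m₂ = −d_i2/d_o2 = +0.8261.
m = m₁·m₂ = (-0.1795)(+0.8261) = -0.148.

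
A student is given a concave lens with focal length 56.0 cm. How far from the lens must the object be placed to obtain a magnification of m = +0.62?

For a concave lens, f = -56.0 cm.
m = −d_i/d_o ⇒ d_i = −m·d_o.
1/f = 1/d_o + 1/d_i = 1/d_o − 1/(m·d_o) = (1 − 1/m)/d_o, so d_o = f(1 − 1/m) = (-56.00)(1 − 1/(+0.62)) = 34.3 cm.

34.3 cm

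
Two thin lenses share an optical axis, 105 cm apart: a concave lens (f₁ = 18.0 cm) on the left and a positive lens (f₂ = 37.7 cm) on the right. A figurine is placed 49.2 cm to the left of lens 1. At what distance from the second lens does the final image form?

Lens 1 is diverging, so f₁ = −18.0 cm.
Lens 1: 1/d_i1 = 1/f₁ − 1/d_o1 = 1/(-18.0) − 1/(49.2) = -0.07588, so d_i1 = -13.18 cm.
The intermediate image is 13.18 cm to the left of lens 1 (virtual), which is 105 − (-13.18) = 118.2 cm to the left of lens 2, so d_o2 = +118.2 cm.
Lens 2: 1/d_i2 = 1/f₂ − 1/d_o2 = 1/(37.7) − 1/(118.2) = 0.01806, so d_i2 = 55.4 cm.
The final image is real, 55.4 cm to the right of lens 2 (overall magnification ≈ -0.13).

55.4 cm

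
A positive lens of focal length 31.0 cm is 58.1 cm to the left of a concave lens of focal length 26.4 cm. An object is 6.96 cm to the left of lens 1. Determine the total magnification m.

Lens 1: 1/d_i1 = 1/(31.0) − 1/(6.96) = -0.1114, so d_i1 = -8.975 cm; m₁ = −d_i1/d_o1 = +1.290.
d_o2 = 58.1 − (-8.975) = 67.08 cm.
f₂ = −26.4 cm (diverging).
Lens 2: 1/d_i2 = 1/(-26.4) − 1/(67.08) = -0.05279, so d_i2 = -18.94 cm; m₂ = −d_i2/d_o2 = +0.2824.
m = m₁·m₂ = (+1.290)(+0.2824) = +0.364.

m = +0.364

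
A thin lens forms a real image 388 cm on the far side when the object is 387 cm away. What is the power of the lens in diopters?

P = +0.516 D

d_i = +388 cm.
1/f = 1/d_o + 1/d_i = 1/(387) + 1/(388) = 0.005161 cm⁻¹.
f = 193.7 cm = 1.937 m, so P = 1/f = +0.516 D.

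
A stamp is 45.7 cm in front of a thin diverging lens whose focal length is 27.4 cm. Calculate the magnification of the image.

For a diverging lens, f = -27.4 cm.
1/d_i = 1/f − 1/d_o = 1/(-27.40) − 1/(45.7) = -0.05838, so d_i = -17.13 cm.
m = −d_i/d_o = −(-17.13)/(45.7) = +0.375.
The image is virtual, upright and reduced, on the same side as the object.

m = +0.375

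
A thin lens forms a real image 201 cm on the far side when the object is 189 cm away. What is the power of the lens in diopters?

d_i = +201 cm.
1/f = 1/d_o + 1/d_i = 1/(189) + 1/(201) = 0.01027 cm⁻¹.
f = 97.41 cm = 0.9741 m, so P = 1/f = +1.03 D.

P = +1.03 D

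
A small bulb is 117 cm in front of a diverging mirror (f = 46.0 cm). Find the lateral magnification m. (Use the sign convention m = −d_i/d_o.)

For a diverging mirror, f = -46.0 cm.
1/d_i = 1/f − 1/d_o = 1/(-46.00) − 1/(117) = -0.03029, so d_i = -33.02 cm.
m = −d_i/d_o = −(-33.02)/(117) = +0.282.
The image is virtual, upright and reduced, behind the mirror.

m = +0.282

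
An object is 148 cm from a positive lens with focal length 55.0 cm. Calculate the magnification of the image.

m = -0.591

1/d_i = 1/f − 1/d_o = 1/(55.00) − 1/(148) = 0.01143, so d_i = 87.53 cm.
m = −d_i/d_o = −(87.53)/(148) = -0.591.
The image is real, inverted and reduced, on the far side of the lens.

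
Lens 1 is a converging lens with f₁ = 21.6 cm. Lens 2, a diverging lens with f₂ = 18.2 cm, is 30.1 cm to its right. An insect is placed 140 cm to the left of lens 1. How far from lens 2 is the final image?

Lens 1: 1/d_i1 = 1/f₁ − 1/d_o1 = 1/(21.6) − 1/(140) = 0.03915, so d_i1 = 25.54 cm.
The intermediate image is 25.54 cm to the right of lens 1, which is 30.1 − (25.54) = 4.560 cm to the left of lens 2, so d_o2 = +4.560 cm.
Lens 2 is diverging, so f₂ = −18.2 cm.
Lens 2: 1/d_i2 = 1/f₂ − 1/d_o2 = 1/(-18.2) − 1/(4.560) = -0.2742, so d_i2 = -3.65 cm.
The final image is virtual, 3.65 cm to the left of lens 2 (overall magnification ≈ -0.15).

3.65 cm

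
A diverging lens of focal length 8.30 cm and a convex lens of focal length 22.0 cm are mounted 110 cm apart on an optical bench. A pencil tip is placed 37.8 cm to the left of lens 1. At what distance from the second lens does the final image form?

27.1 cm

Lens 1 is diverging, so f₁ = −8.30 cm.
Lens 1: 1/d_i1 = 1/f₁ − 1/d_o1 = 1/(-8.30) − 1/(37.8) = -0.1469, so d_i1 = -6.806 cm.
The intermediate image is 6.806 cm to the left of lens 1 (virtual), which is 110 − (-6.806) = 116.8 cm to the left of lens 2, so d_o2 = +116.8 cm.
Lens 2: 1/d_i2 = 1/f₂ − 1/d_o2 = 1/(22.0) − 1/(116.8) = 0.03689, so d_i2 = 27.1 cm.
The final image is real, 27.1 cm to the right of lens 2 (overall magnification ≈ -0.042).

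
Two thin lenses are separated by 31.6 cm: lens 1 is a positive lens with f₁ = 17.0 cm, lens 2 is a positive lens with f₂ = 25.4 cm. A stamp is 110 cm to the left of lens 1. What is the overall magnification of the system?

m = -0.334

Lens 1: 1/d_i1 = 1/(17.0) − 1/(110) = 0.04973, so d_i1 = 20.11 cm; m₁ = −d_i1/d_o1 = -0.1828.
d_o2 = 31.6 − (20.11) = 11.49 cm.
Lens 2: 1/d_i2 = 1/(25.4) − 1/(11.49) = -0.04766, so d_i2 = -20.98 cm; m₂ = −d_i2/d_o2 = +1.826.
m = m₁·m₂ = (-0.1828)(+1.826) = -0.334.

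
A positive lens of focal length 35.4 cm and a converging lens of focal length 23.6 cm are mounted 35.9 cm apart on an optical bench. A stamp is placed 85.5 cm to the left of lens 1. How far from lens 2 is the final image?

12.0 cm

Lens 1: 1/d_i1 = 1/f₁ − 1/d_o1 = 1/(35.4) − 1/(85.5) = 0.01655, so d_i1 = 60.41 cm.
The intermediate image is 60.41 cm to the right of lens 1, which lies 24.51 cm to the right of lens 2 — a virtual object — so d_o2 = −24.51 cm.
Lens 2: 1/d_i2 = 1/f₂ − 1/d_o2 = 1/(23.6) − 1/(-24.51) = 0.08317, so d_i2 = 12.0 cm.
The final image is real, 12.0 cm to the right of lens 2 (overall magnification ≈ -0.35).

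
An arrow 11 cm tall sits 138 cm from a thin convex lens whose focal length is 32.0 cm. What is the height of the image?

3.32 cm

1/d_i = 1/f − 1/d_o = 1/(32.00) − 1/(138) = 0.02400, so d_i = 41.66 cm.
m = −d_i/d_o = -0.3019.
|h_i| = |m|·h_o = 0.3019 × 11 = 3.32 cm. The image is real, inverted and reduced, on the far side of the lens.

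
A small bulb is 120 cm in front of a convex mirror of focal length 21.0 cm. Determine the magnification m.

m = +0.149

For a convex mirror, f = -21.0 cm.
1/d_i = 1/f − 1/d_o = 1/(-21.00) − 1/(120) = -0.05595, so d_i = -17.87 cm.
m = −d_i/d_o = −(-17.87)/(120) = +0.149.
The image is virtual, upright and reduced, behind the mirror.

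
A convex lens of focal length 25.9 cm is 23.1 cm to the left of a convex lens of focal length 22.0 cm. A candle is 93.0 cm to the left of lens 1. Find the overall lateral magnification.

m = -0.244

Lens 1: 1/d_i1 = 1/(25.9) − 1/(93.0) = 0.02786, so d_i1 = 35.90 cm; m₁ = −d_i1/d_o1 = -0.3860.
d_o2 = 23.1 − (35.90) = -12.80 cm (virtual object).
Lens 2: 1/d_i2 = 1/(22.0) − 1/(-12.80) = 0.1236, so d_i2 = 8.092 cm; m₂ = −d_i2/d_o2 = +0.6322.
m = m₁·m₂ = (-0.3860)(+0.6322) = -0.244.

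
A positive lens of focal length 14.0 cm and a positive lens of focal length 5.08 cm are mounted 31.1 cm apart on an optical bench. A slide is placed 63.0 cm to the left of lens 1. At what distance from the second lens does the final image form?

Lens 1: 1/d_i1 = 1/f₁ − 1/d_o1 = 1/(14.0) − 1/(63.0) = 0.05556, so d_i1 = 18.00 cm.
The intermediate image is 18.00 cm to the right of lens 1, which is 31.1 − (18.00) = 13.10 cm to the left of lens 2, so d_o2 = +13.10 cm.
Lens 2: 1/d_i2 = 1/f₂ − 1/d_o2 = 1/(5.08) − 1/(13.10) = 0.1205, so d_i2 = 8.30 cm.
The final image is real, 8.30 cm to the right of lens 2 (overall magnification ≈ 0.18).

8.30 cm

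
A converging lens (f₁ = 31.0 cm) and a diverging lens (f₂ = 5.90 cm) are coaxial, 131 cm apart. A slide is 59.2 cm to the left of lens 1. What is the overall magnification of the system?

Lens 1: 1/d_i1 = 1/(31.0) − 1/(59.2) = 0.01537, so d_i1 = 65.08 cm; m₁ = −d_i1/d_o1 = -1.099.
d_o2 = 131 − (65.08) = 65.92 cm.
f₂ = −5.90 cm (diverging).
Lens 2: 1/d_i2 = 1/(-5.90) − 1/(65.92) = -0.1847, so d_i2 = -5.415 cm; m₂ = −d_i2/d_o2 = +0.08215.
m = m₁·m₂ = (-1.099)(+0.08215) = -0.0903.

m = -0.0903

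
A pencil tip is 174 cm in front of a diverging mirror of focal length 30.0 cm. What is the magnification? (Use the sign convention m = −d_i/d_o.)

m = +0.147

For a diverging mirror, f = -30.0 cm.
1/d_i = 1/f − 1/d_o = 1/(-30.00) − 1/(174) = -0.03908, so d_i = -25.59 cm.
m = −d_i/d_o = −(-25.59)/(174) = +0.147.
The image is virtual, upright and reduced, behind the mirror.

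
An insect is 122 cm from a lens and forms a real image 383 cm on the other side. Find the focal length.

f = 92.5 cm (converging)

Real image ⇒ d_i = +383 cm.
1/f = 1/d_o + 1/d_i = 1/(122) + 1/(383) = 0.01081, so f = 92.5 cm.
Since f is positive, the lens is converging.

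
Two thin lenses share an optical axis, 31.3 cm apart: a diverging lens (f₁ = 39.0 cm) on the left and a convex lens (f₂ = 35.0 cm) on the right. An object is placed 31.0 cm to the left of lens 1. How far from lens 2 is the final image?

Lens 1 is diverging, so f₁ = −39.0 cm.
Lens 1: 1/d_i1 = 1/f₁ − 1/d_o1 = 1/(-39.0) − 1/(31.0) = -0.05790, so d_i1 = -17.27 cm.
The intermediate image is 17.27 cm to the left of lens 1 (virtual), which is 31.3 − (-17.27) = 48.57 cm to the left of lens 2, so d_o2 = +48.57 cm.
Lens 2: 1/d_i2 = 1/f₂ − 1/d_o2 = 1/(35.0) − 1/(48.57) = 0.007983, so d_i2 = 125 cm.
The final image is real, 125 cm to the right of lens 2 (overall magnification ≈ -1.4).

125 cm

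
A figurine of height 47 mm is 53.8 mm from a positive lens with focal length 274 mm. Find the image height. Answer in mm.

1/d_i = 1/f − 1/d_o = 1/(274.0) − 1/(53.8) = -0.01494, so d_i = -66.94 mm.
m = −d_i/d_o = +1.244.
|h_i| = |m|·h_o = 1.244 × 47 = 58.5 mm. The image is virtual, upright and enlarged, on the same side as the object.

58.5 mm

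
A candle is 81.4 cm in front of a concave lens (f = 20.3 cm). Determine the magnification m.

m = +0.200

For a concave lens, f = -20.3 cm.
1/d_i = 1/f − 1/d_o = 1/(-20.30) − 1/(81.4) = -0.06155, so d_i = -16.25 cm.
m = −d_i/d_o = −(-16.25)/(81.4) = +0.200.
The image is virtual, upright and reduced, on the same side as the object.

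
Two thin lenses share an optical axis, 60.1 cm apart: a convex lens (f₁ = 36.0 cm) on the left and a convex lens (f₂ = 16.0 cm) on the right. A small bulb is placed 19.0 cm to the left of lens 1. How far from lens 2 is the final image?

19.0 cm

Lens 1: 1/d_i1 = 1/f₁ − 1/d_o1 = 1/(36.0) − 1/(19.0) = -0.02485, so d_i1 = -40.24 cm.
The intermediate image is 40.24 cm to the left of lens 1 (virtual), which is 60.1 − (-40.24) = 100.3 cm to the left of lens 2, so d_o2 = +100.3 cm.
Lens 2: 1/d_i2 = 1/f₂ − 1/d_o2 = 1/(16.0) − 1/(100.3) = 0.05253, so d_i2 = 19.0 cm.
The final image is real, 19.0 cm to the right of lens 2 (overall magnification ≈ -0.40).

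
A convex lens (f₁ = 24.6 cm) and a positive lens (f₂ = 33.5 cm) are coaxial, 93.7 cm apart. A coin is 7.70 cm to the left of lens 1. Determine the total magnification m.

m = -0.683

Lens 1: 1/d_i1 = 1/(24.6) − 1/(7.70) = -0.08922, so d_i1 = -11.21 cm; m₁ = −d_i1/d_o1 = +1.456.
d_o2 = 93.7 − (-11.21) = 104.9 cm.
Lens 2: 1/d_i2 = 1/(33.5) − 1/(104.9) = 0.02032, so d_i2 = 49.22 cm; m₂ = −d_i2/d_o2 = -0.4692.
m = m₁·m₂ = (+1.456)(-0.4692) = -0.683.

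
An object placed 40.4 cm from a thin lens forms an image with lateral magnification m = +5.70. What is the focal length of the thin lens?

f = 49.0 cm (converging)

m = −d_i/d_o ⇒ d_i = −m·d_o = −(+5.70)·(40.4) = -230.3 cm.
1/f = 1/d_o + 1/d_i = 1/(40.4) + 1/(-230.3) = 0.02041, so f = 49.0 cm.
Since f is positive, the thin lens is converging.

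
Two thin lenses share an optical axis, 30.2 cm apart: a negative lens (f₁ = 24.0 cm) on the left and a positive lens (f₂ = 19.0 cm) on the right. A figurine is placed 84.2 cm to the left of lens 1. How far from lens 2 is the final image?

Lens 1 is diverging, so f₁ = −24.0 cm.
Lens 1: 1/d_i1 = 1/f₁ − 1/d_o1 = 1/(-24.0) − 1/(84.2) = -0.05354, so d_i1 = -18.68 cm.
The intermediate image is 18.68 cm to the left of lens 1 (virtual), which is 30.2 − (-18.68) = 48.88 cm to the left of lens 2, so d_o2 = +48.88 cm.
Lens 2: 1/d_i2 = 1/f₂ − 1/d_o2 = 1/(19.0) − 1/(48.88) = 0.03217, so d_i2 = 31.1 cm.
The final image is real, 31.1 cm to the right of lens 2 (overall magnification ≈ -0.14).

31.1 cm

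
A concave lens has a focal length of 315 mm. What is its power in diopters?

P = -3.17 D

For a concave lens, f = −315 mm.
f = -31.5 cm = -0.315 m.
P = 1/f = 1/(-0.315 m) = -3.17 D.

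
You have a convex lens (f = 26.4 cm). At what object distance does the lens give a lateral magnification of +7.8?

23.0 cm

m = −d_i/d_o ⇒ d_i = −m·d_o.
1/f = 1/d_o + 1/d_i = 1/d_o − 1/(m·d_o) = (1 − 1/m)/d_o, so d_o = f(1 − 1/m) = (26.40)(1 − 1/(+7.8)) = 23.0 cm.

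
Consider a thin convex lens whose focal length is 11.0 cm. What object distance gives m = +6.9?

9.41 cm

m = −d_i/d_o ⇒ d_i = −m·d_o.
1/f = 1/d_o + 1/d_i = 1/d_o − 1/(m·d_o) = (1 − 1/m)/d_o, so d_o = f(1 − 1/m) = (11.00)(1 − 1/(+6.9)) = 9.41 cm.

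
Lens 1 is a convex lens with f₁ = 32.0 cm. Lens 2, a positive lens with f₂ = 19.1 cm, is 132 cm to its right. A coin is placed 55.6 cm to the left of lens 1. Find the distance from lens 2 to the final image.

Lens 1: 1/d_i1 = 1/f₁ − 1/d_o1 = 1/(32.0) − 1/(55.6) = 0.01326, so d_i1 = 75.39 cm.
The intermediate image is 75.39 cm to the right of lens 1, which is 132 − (75.39) = 56.61 cm to the left of lens 2, so d_o2 = +56.61 cm.
Lens 2: 1/d_i2 = 1/f₂ − 1/d_o2 = 1/(19.1) − 1/(56.61) = 0.03469, so d_i2 = 28.8 cm.
The final image is real, 28.8 cm to the right of lens 2 (overall magnification ≈ 0.69).

28.8 cm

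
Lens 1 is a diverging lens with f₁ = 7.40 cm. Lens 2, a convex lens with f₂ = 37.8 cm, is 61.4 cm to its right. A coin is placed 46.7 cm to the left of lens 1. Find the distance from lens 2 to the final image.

Lens 1 is diverging, so f₁ = −7.40 cm.
Lens 1: 1/d_i1 = 1/f₁ − 1/d_o1 = 1/(-7.40) − 1/(46.7) = -0.1565, so d_i1 = -6.388 cm.
The intermediate image is 6.388 cm to the left of lens 1 (virtual), which is 61.4 − (-6.388) = 67.79 cm to the left of lens 2, so d_o2 = +67.79 cm.
Lens 2: 1/d_i2 = 1/f₂ − 1/d_o2 = 1/(37.8) − 1/(67.79) = 0.01170, so d_i2 = 85.4 cm.
The final image is real, 85.4 cm to the right of lens 2 (overall magnification ≈ -0.17).

85.4 cm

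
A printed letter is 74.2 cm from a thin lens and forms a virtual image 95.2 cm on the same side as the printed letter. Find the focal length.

Virtual image ⇒ d_i = −95.2 cm.
1/f = 1/d_o + 1/d_i = 1/(74.2) + 1/(-95.2) = 0.002973, so f = 336 cm.
Since f is positive, the thin lens is converging.

f = 336 cm (converging)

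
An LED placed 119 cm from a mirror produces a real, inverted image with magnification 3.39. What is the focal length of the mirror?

m = −d_i/d_o ⇒ d_i = −m·d_o = −(-3.39)·(119) = 403.4 cm.
1/f = 1/d_o + 1/d_i = 1/(119) + 1/(403.4) = 0.01088, so f = 91.9 cm.
Since f is positive, the mirror is concave.

f = 91.9 cm (concave)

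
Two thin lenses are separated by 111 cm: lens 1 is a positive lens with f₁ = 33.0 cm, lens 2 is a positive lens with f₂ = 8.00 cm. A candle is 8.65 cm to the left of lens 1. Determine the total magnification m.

Lens 1: 1/d_i1 = 1/(33.0) − 1/(8.65) = -0.08530, so d_i1 = -11.72 cm; m₁ = −d_i1/d_o1 = +1.355.
d_o2 = 111 − (-11.72) = 122.7 cm.
Lens 2: 1/d_i2 = 1/(8.00) − 1/(122.7) = 0.1169, so d_i2 = 8.558 cm; m₂ = −d_i2/d_o2 = -0.06975.
m = m₁·m₂ = (+1.355)(-0.06975) = -0.0945.

m = -0.0945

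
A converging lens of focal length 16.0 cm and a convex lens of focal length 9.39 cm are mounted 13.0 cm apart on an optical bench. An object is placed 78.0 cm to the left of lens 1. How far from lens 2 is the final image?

Lens 1: 1/d_i1 = 1/f₁ − 1/d_o1 = 1/(16.0) − 1/(78.0) = 0.04968, so d_i1 = 20.13 cm.
The intermediate image is 20.13 cm to the right of lens 1, which lies 7.130 cm to the right of lens 2 — a virtual object — so d_o2 = −7.130 cm.
Lens 2: 1/d_i2 = 1/f₂ − 1/d_o2 = 1/(9.39) − 1/(-7.130) = 0.2467, so d_i2 = 4.05 cm.
The final image is real, 4.05 cm to the right of lens 2 (overall magnification ≈ -0.15).

4.05 cm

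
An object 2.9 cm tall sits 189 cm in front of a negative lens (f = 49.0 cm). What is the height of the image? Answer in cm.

For a negative lens, f = -49.0 cm.
1/d_i = 1/f − 1/d_o = 1/(-49.00) − 1/(189) = -0.02570, so d_i = -38.91 cm.
m = −d_i/d_o = +0.2059.
|h_i| = |m|·h_o = 0.2059 × 2.9 = 0.597 cm. The image is virtual, upright and reduced, on the same side as the object.

0.597 cm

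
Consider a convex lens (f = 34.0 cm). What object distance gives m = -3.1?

m = −d_i/d_o ⇒ d_i = −m·d_o.
1/f = 1/d_o + 1/d_i = 1/d_o − 1/(m·d_o) = (1 − 1/m)/d_o, so d_o = f(1 − 1/m) = (34.00)(1 − 1/(-3.1)) = 45.0 cm.

45.0 cm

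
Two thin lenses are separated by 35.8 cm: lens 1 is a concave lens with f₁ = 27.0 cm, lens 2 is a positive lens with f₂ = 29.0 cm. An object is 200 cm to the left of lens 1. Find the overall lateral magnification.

m = -0.113

f₁ = −27.0 cm (diverging).
Lens 1: 1/d_i1 = 1/(-27.0) − 1/(200) = -0.04204, so d_i1 = -23.79 cm; m₁ = −d_i1/d_o1 = +0.1190.
d_o2 = 35.8 − (-23.79) = 59.59 cm.
Lens 2: 1/d_i2 = 1/(29.0) − 1/(59.59) = 0.01770, so d_i2 = 56.49 cm; m₂ = −d_i2/d_o2 = -0.9480.
m = m₁·m₂ = (+0.1190)(-0.9480) = -0.113.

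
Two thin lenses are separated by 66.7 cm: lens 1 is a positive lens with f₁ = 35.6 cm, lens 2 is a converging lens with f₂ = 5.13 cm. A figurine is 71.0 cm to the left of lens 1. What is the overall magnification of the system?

Lens 1: 1/d_i1 = 1/(35.6) − 1/(71.0) = 0.01401, so d_i1 = 71.40 cm; m₁ = −d_i1/d_o1 = -1.006.
d_o2 = 66.7 − (71.40) = -4.700 cm (virtual object).
Lens 2: 1/d_i2 = 1/(5.13) − 1/(-4.700) = 0.4077, so d_i2 = 2.453 cm; m₂ = −d_i2/d_o2 = +0.5219.
m = m₁·m₂ = (-1.006)(+0.5219) = -0.525.

m = -0.525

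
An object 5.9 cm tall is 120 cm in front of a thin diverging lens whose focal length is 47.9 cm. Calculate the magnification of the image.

m = +0.285

For a diverging lens, f = -47.9 cm.
1/d_i = 1/f − 1/d_o = 1/(-47.90) − 1/(120) = -0.02921, so d_i = -34.23 cm.
m = −d_i/d_o = −(-34.23)/(120) = +0.285.
The image is virtual, upright and reduced, on the same side as the object.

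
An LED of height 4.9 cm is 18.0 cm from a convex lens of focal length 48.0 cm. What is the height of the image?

1/d_i = 1/f − 1/d_o = 1/(48.00) − 1/(18.0) = -0.03472, so d_i = -28.80 cm.
m = −d_i/d_o = +1.600.
|h_i| = |m|·h_o = 1.600 × 4.9 = 7.84 cm. The image is virtual, upright and enlarged, on the same side as the object.

7.84 cm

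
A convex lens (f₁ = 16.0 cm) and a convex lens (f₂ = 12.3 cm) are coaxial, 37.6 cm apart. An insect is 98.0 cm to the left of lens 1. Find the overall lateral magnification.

m = +0.388

Lens 1: 1/d_i1 = 1/(16.0) − 1/(98.0) = 0.05230, so d_i1 = 19.12 cm; m₁ = −d_i1/d_o1 = -0.1951.
d_o2 = 37.6 − (19.12) = 18.48 cm.
Lens 2: 1/d_i2 = 1/(12.3) − 1/(18.48) = 0.02719, so d_i2 = 36.78 cm; m₂ = −d_i2/d_o2 = -1.990.
m = m₁·m₂ = (-0.1951)(-1.990) = +0.388.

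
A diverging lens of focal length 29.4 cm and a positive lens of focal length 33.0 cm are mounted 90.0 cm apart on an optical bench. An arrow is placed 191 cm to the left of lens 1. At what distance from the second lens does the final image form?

Lens 1 is diverging, so f₁ = −29.4 cm.
Lens 1: 1/d_i1 = 1/f₁ − 1/d_o1 = 1/(-29.4) − 1/(191) = -0.03925, so d_i1 = -25.48 cm.
The intermediate image is 25.48 cm to the left of lens 1 (virtual), which is 90.0 − (-25.48) = 115.5 cm to the left of lens 2, so d_o2 = +115.5 cm.
Lens 2: 1/d_i2 = 1/f₂ − 1/d_o2 = 1/(33.0) − 1/(115.5) = 0.02165, so d_i2 = 46.2 cm.
The final image is real, 46.2 cm to the right of lens 2 (overall magnification ≈ -0.053).

46.2 cm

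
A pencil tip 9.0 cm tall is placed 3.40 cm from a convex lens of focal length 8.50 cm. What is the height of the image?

1/d_i = 1/f − 1/d_o = 1/(8.500) − 1/(3.40) = -0.1765, so d_i = -5.667 cm.
m = −d_i/d_o = +1.667.
|h_i| = |m|·h_o = 1.667 × 9.0 = 15.0 cm. The image is virtual, upright and enlarged, on the same side as the object.

15.0 cm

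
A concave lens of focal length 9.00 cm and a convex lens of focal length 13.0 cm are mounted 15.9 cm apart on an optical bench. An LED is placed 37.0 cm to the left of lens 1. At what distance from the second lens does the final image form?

29.7 cm

Lens 1 is diverging, so f₁ = −9.00 cm.
Lens 1: 1/d_i1 = 1/f₁ − 1/d_o1 = 1/(-9.00) − 1/(37.0) = -0.1381, so d_i1 = -7.239 cm.
The intermediate image is 7.239 cm to the left of lens 1 (virtual), which is 15.9 − (-7.239) = 23.14 cm to the left of lens 2, so d_o2 = +23.14 cm.
Lens 2: 1/d_i2 = 1/f₂ − 1/d_o2 = 1/(13.0) − 1/(23.14) = 0.03371, so d_i2 = 29.7 cm.
The final image is real, 29.7 cm to the right of lens 2 (overall magnification ≈ -0.25).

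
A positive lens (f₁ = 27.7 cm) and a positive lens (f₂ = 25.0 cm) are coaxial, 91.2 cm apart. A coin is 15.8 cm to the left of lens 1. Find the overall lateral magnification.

Lens 1: 1/d_i1 = 1/(27.7) − 1/(15.8) = -0.02719, so d_i1 = -36.78 cm; m₁ = −d_i1/d_o1 = +2.328.
d_o2 = 91.2 − (-36.78) = 128.0 cm.
Lens 2: 1/d_i2 = 1/(25.0) − 1/(128.0) = 0.03219, so d_i2 = 31.07 cm; m₂ = −d_i2/d_o2 = -0.2427.
m = m₁·m₂ = (+2.328)(-0.2427) = -0.565.

m = -0.565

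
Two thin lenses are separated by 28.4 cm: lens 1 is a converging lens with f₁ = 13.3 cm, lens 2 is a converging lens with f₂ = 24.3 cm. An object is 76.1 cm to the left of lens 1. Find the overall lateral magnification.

m = -0.428

Lens 1: 1/d_i1 = 1/(13.3) − 1/(76.1) = 0.06205, so d_i1 = 16.12 cm; m₁ = −d_i1/d_o1 = -0.2118.
d_o2 = 28.4 − (16.12) = 12.28 cm.
Lens 2: 1/d_i2 = 1/(24.3) − 1/(12.28) = -0.04028, so d_i2 = -24.83 cm; m₂ = −d_i2/d_o2 = +2.022.
m = m₁·m₂ = (-0.2118)(+2.022) = -0.428.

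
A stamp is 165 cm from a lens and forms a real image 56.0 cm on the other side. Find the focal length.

Real image ⇒ d_i = +56.0 cm.
1/f = 1/d_o + 1/d_i = 1/(165) + 1/(56.0) = 0.02392, so f = 41.8 cm.
Since f is positive, the lens is converging.

f = 41.8 cm (converging)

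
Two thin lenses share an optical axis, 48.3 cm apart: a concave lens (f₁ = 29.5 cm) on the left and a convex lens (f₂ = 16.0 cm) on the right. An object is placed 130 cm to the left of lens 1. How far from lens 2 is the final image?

Lens 1 is diverging, so f₁ = −29.5 cm.
Lens 1: 1/d_i1 = 1/f₁ − 1/d_o1 = 1/(-29.5) − 1/(130) = -0.04159, so d_i1 = -24.04 cm.
The intermediate image is 24.04 cm to the left of lens 1 (virtual), which is 48.3 − (-24.04) = 72.34 cm to the left of lens 2, so d_o2 = +72.34 cm.
Lens 2: 1/d_i2 = 1/f₂ − 1/d_o2 = 1/(16.0) − 1/(72.34) = 0.04868, so d_i2 = 20.5 cm.
The final image is real, 20.5 cm to the right of lens 2 (overall magnification ≈ -0.053).

20.5 cm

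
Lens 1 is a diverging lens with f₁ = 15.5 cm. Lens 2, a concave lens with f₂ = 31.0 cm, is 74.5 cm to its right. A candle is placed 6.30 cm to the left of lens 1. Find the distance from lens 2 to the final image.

22.3 cm

Lens 1 is diverging, so f₁ = −15.5 cm.
Lens 1: 1/d_i1 = 1/f₁ − 1/d_o1 = 1/(-15.5) − 1/(6.30) = -0.2232, so d_i1 = -4.479 cm.
The intermediate image is 4.479 cm to the left of lens 1 (virtual), which is 74.5 − (-4.479) = 78.98 cm to the left of lens 2, so d_o2 = +78.98 cm.
Lens 2 is diverging, so f₂ = −31.0 cm.
Lens 2: 1/d_i2 = 1/f₂ − 1/d_o2 = 1/(-31.0) − 1/(78.98) = -0.04492, so d_i2 = -22.3 cm.
The final image is virtual, 22.3 cm to the left of lens 2 (overall magnification ≈ 0.20).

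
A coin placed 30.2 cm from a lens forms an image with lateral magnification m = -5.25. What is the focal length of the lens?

f = 25.4 cm (converging)

m = −d_i/d_o ⇒ d_i = −m·d_o = −(-5.25)·(30.2) = 158.5 cm.
1/f = 1/d_o + 1/d_i = 1/(30.2) + 1/(158.5) = 0.03942, so f = 25.4 cm.
Since f is positive, the lens is converging.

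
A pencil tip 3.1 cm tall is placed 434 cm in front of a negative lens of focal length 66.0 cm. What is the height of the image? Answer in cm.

0.409 cm

For a negative lens, f = -66.0 cm.
1/d_i = 1/f − 1/d_o = 1/(-66.00) − 1/(434) = -0.01746, so d_i = -57.29 cm.
m = −d_i/d_o = +0.1320.
|h_i| = |m|·h_o = 0.1320 × 3.1 = 0.409 cm. The image is virtual, upright and reduced, on the same side as the object.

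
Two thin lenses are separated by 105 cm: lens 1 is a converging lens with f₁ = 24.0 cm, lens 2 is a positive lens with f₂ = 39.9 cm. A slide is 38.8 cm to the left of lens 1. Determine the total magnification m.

Lens 1: 1/d_i1 = 1/(24.0) − 1/(38.8) = 0.01589, so d_i1 = 62.92 cm; m₁ = −d_i1/d_o1 = -1.622.
d_o2 = 105 − (62.92) = 42.08 cm.
Lens 2: 1/d_i2 = 1/(39.9) − 1/(42.08) = 0.001298, so d_i2 = 770.2 cm; m₂ = −d_i2/d_o2 = -18.30.
m = m₁·m₂ = (-1.622)(-18.30) = +29.7.

m = +29.7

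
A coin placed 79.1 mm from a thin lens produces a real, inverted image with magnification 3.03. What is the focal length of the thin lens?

m = −d_i/d_o ⇒ d_i = −m·d_o = −(-3.03)·(79.1) = 239.7 mm.
1/f = 1/d_o + 1/d_i = 1/(79.1) + 1/(239.7) = 0.01681, so f = 59.5 mm.
Since f is positive, the thin lens is converging.

f = 59.5 mm (converging)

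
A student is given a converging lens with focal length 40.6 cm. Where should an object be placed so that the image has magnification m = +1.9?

19.2 cm

m = −d_i/d_o ⇒ d_i = −m·d_o.
1/f = 1/d_o + 1/d_i = 1/d_o − 1/(m·d_o) = (1 − 1/m)/d_o, so d_o = f(1 − 1/m) = (40.60)(1 − 1/(+1.9)) = 19.2 cm.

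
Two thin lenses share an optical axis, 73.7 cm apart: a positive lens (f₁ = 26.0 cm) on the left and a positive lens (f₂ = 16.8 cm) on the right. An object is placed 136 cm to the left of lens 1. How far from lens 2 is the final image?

Lens 1: 1/d_i1 = 1/f₁ − 1/d_o1 = 1/(26.0) − 1/(136) = 0.03111, so d_i1 = 32.15 cm.
The intermediate image is 32.15 cm to the right of lens 1, which is 73.7 − (32.15) = 41.55 cm to the left of lens 2, so d_o2 = +41.55 cm.
Lens 2: 1/d_i2 = 1/f₂ − 1/d_o2 = 1/(16.8) − 1/(41.55) = 0.03546, so d_i2 = 28.2 cm.
The final image is real, 28.2 cm to the right of lens 2 (overall magnification ≈ 0.16).

28.2 cm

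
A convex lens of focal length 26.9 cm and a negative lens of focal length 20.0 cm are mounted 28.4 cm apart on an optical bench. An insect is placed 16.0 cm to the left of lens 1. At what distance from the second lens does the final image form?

15.4 cm

Lens 1: 1/d_i1 = 1/f₁ − 1/d_o1 = 1/(26.9) − 1/(16.0) = -0.02533, so d_i1 = -39.49 cm.
The intermediate image is 39.49 cm to the left of lens 1 (virtual), which is 28.4 − (-39.49) = 67.89 cm to the left of lens 2, so d_o2 = +67.89 cm.
Lens 2 is diverging, so f₂ = −20.0 cm.
Lens 2: 1/d_i2 = 1/f₂ − 1/d_o2 = 1/(-20.0) − 1/(67.89) = -0.06473, so d_i2 = -15.4 cm.
The final image is virtual, 15.4 cm to the left of lens 2 (overall magnification ≈ 0.56).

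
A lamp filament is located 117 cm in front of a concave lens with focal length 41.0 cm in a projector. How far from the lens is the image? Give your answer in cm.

For a concave lens, f = -41.0 cm.
Lens equation: 1/v = 1/f − 1/u = 1/(-41.00) − 1/(117) = -0.02439 − 0.008547 = -0.03294, so v = -30.4 cm.
The image is virtual, upright and reduced, on the same side as the object.

30.4 cm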